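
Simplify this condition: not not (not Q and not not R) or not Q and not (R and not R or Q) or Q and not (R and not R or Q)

not Q

not not (not Q and not not R) or not Q and not (R and not R or Q) or Q and not (R and not R or Q)
= not not (not Q and not not R) or not (R and not R or Q)   (distribution)
= not not (not Q and R) or not (R and not R or Q)   (double negation)
= not not (not Q and R) or not Q   (complement / identity)
= not Q and R or not Q   (double negation)
= not Q   (absorption)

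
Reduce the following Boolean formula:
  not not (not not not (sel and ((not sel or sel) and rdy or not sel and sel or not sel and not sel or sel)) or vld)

not not (not not not (sel and ((not sel or sel) and rdy or not sel and sel or not sel and not sel or sel)) or vld)
= not not (not (sel and ((not sel or sel) and rdy or not sel and sel or not sel and not sel or sel)) or vld)   — double negation
= not not (not (sel and ((not sel or sel) and rdy or not sel or sel)) or vld)   — distribution
= not not (not (sel and (not sel or sel)) or vld)   — absorption
= not not (not sel or vld)   — complement / identity
= not sel or vld   — double negation

not sel or vld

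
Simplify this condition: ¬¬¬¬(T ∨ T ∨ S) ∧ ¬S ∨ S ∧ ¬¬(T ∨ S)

T ∨ S

¬¬¬¬(T ∨ T ∨ S) ∧ ¬S ∨ S ∧ ¬¬(T ∨ S)
= ¬¬(T ∨ T ∨ S) ∧ ¬S ∨ S ∧ ¬¬(T ∨ S)
= ¬¬(T ∨ S) ∧ ¬S ∨ S ∧ ¬¬(T ∨ S)
= ¬¬(T ∨ S)
= T ∨ S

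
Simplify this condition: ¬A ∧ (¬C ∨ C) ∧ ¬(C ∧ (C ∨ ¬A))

¬A ∧ ¬C

¬A ∧ (¬C ∨ C) ∧ ¬(C ∧ (C ∨ ¬A))
= ¬A ∧ ¬(C ∧ (C ∨ ¬A))   — complement / identity
= ¬A ∧ ¬C   — absorption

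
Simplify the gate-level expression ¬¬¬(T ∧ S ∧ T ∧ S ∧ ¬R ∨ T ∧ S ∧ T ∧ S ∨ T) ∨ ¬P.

¬¬¬(T ∧ S ∧ T ∧ S ∧ ¬R ∨ T ∧ S ∧ T ∧ S ∨ T) ∨ ¬P
= ¬¬¬(T ∧ S ∧ T ∧ S ∨ T) ∨ ¬P   (absorption)
= ¬¬¬(T ∧ S ∨ T) ∨ ¬P   (idempotence)
= ¬(T ∧ S ∨ T) ∨ ¬P   (double negation)
= ¬T ∨ ¬P   (absorption)

¬T ∨ ¬P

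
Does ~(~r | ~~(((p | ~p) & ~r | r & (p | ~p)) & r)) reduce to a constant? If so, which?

yes, False

~(~r | ~~(((p | ~p) & ~r | r & (p | ~p)) & r))
= ~(~r | ~~((p | ~p) & r))   [distribution]
= ~(~r | ~~r)   [complement / identity]
= r & ~r   [De Morgan]
= 0   [complement]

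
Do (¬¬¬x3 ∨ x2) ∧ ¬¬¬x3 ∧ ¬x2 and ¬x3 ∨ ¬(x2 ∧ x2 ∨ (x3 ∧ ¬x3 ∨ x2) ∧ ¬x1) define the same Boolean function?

E1: (¬¬¬x3 ∨ x2) ∧ ¬¬¬x3 ∧ ¬x2
    = ¬¬¬x3 ∧ ¬x2   — absorption
    = ¬x3 ∧ ¬x2   — double negation
E2: ¬x3 ∨ ¬(x2 ∧ x2 ∨ (x3 ∧ ¬x3 ∨ x2) ∧ ¬x1)
    = ¬x3 ∨ ¬(x2 ∧ x2 ∨ x2 ∧ ¬x1)   — complement / identity
    = ¬x3 ∨ ¬(x2 ∧ (x2 ∨ ¬x1))   — distribution
    = ¬x3 ∨ ¬x2   — absorption
These differ: at x1=1, x2=1, x3=0, E1 = 0 but E2 = 1.

No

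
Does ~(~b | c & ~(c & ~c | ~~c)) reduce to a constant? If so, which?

~(~b | c & ~(c & ~c | ~~c))
= ~(~b | c & ~~~c)
= ~(~b | c & ~c)
= ~~b
= b
This depends on b, so it is not a constant.

no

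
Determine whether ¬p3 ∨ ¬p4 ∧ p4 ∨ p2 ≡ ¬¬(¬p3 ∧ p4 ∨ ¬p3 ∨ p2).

E1: ¬p3 ∨ ¬p4 ∧ p4 ∨ p2
    = ¬p3 ∨ p2   — complement / identity
E2: ¬¬(¬p3 ∧ p4 ∨ ¬p3 ∨ p2)
    = ¬¬(¬p3 ∨ p2)   — absorption
    = ¬p3 ∨ p2   — double negation
Both reduce to ¬p3 ∨ p2, so they are equivalent.

Yes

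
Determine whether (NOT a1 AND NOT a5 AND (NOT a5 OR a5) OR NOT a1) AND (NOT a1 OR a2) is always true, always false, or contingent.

contingent

(NOT a1 AND NOT a5 AND (NOT a5 OR a5) OR NOT a1) AND (NOT a1 OR a2)
= (NOT a1 AND NOT a5 OR NOT a1) AND (NOT a1 OR a2)   [complement / identity]
= NOT a1 AND (NOT a1 OR a2)   [absorption]
= NOT a1   [absorption]
This depends on a1, so it is not a constant.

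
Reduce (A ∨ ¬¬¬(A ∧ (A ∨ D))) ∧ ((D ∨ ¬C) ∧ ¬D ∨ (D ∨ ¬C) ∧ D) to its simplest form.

D ∨ ¬C

(A ∨ ¬¬¬(A ∧ (A ∨ D))) ∧ ((D ∨ ¬C) ∧ ¬D ∨ (D ∨ ¬C) ∧ D)
= (A ∨ ¬(A ∧ (A ∨ D))) ∧ ((D ∨ ¬C) ∧ ¬D ∨ (D ∨ ¬C) ∧ D)
= (A ∨ ¬A) ∧ ((D ∨ ¬C) ∧ ¬D ∨ (D ∨ ¬C) ∧ D)
= (D ∨ ¬C) ∧ ¬D ∨ (D ∨ ¬C) ∧ D
= D ∨ ¬C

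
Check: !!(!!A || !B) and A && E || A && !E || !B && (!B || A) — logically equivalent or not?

Yes

E1: !!(!!A || !B)
    = !!A || !B   (double negation)
    = A || !B   (double negation)
E2: A && E || A && !E || !B && (!B || A)
    = A || !B && (!B || A)   (distribution)
    = A || !B   (absorption)
Both reduce to A || !B, so they are equivalent.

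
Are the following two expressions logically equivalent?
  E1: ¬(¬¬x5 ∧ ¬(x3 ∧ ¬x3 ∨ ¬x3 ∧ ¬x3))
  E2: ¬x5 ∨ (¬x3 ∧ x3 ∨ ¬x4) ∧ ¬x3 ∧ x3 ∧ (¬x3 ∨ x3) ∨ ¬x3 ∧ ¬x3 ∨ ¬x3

Yes

E1: ¬(¬¬x5 ∧ ¬(x3 ∧ ¬x3 ∨ ¬x3 ∧ ¬x3))
    = ¬(¬¬x5 ∧ ¬¬x3)   (distribution)
    = ¬x5 ∨ ¬x3   (De Morgan)
E2: ¬x5 ∨ (¬x3 ∧ x3 ∨ ¬x4) ∧ ¬x3 ∧ x3 ∧ (¬x3 ∨ x3) ∨ ¬x3 ∧ ¬x3 ∨ ¬x3
    = ¬x5 ∨ (¬x3 ∧ x3 ∨ ¬x4) ∧ ¬x3 ∧ x3 ∨ ¬x3 ∧ ¬x3 ∨ ¬x3   (complement / identity)
    = ¬x5 ∨ ¬x3 ∧ x3 ∨ ¬x3 ∧ ¬x3 ∨ ¬x3   (absorption)
    = ¬x5 ∨ ¬x3 ∨ ¬x3   (distribution)
    = ¬x5 ∨ ¬x3   (idempotence)
Both reduce to ¬x5 ∨ ¬x3, so they are equivalent.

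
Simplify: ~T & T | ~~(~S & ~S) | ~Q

~S | ~Q

~T & T | ~~(~S & ~S) | ~Q
= ~T & T | ~S & ~S | ~Q   (double negation)
= ~S & ~S | ~Q   (complement / identity)
= ~S | ~Q   (idempotence)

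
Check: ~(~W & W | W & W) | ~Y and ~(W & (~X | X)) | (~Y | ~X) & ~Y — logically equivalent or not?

Yes

E1: ~(~W & W | W & W) | ~Y
    = ~W | ~Y   (distribution)
E2: ~(W & (~X | X)) | (~Y | ~X) & ~Y
    = ~(W & (~X | X)) | ~Y   (absorption)
    = ~W | ~Y   (complement / identity)
Both reduce to ~W | ~Y, so they are equivalent.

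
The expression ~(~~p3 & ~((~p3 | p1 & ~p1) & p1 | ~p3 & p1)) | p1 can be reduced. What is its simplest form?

~p3 | p1

~(~~p3 & ~((~p3 | p1 & ~p1) & p1 | ~p3 & p1)) | p1
= ~(~~p3 & ~(~p3 & p1 | ~p3 & p1)) | p1   [complement / identity]
= ~(~~p3 & ~(~p3 & p1)) | p1   [idempotence]
= ~p3 | ~p3 & p1 | p1   [De Morgan]
= ~p3 | p1   [absorption]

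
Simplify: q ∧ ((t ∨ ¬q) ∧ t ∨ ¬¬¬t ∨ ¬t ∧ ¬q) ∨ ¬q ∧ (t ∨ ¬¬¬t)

True

q ∧ ((t ∨ ¬q) ∧ t ∨ ¬¬¬t ∨ ¬t ∧ ¬q) ∨ ¬q ∧ (t ∨ ¬¬¬t)
= q ∧ ((t ∨ ¬q) ∧ t ∨ ¬t ∨ ¬t ∧ ¬q) ∨ ¬q ∧ (t ∨ ¬¬¬t)   [double negation]
= q ∧ (t ∨ ¬t ∨ ¬t ∧ ¬q) ∨ ¬q ∧ (t ∨ ¬¬¬t)   [absorption]
= q ∧ (t ∨ ¬t ∨ ¬t ∧ ¬q) ∨ ¬q ∧ (t ∨ ¬t)   [double negation]
= q ∧ (t ∨ ¬t) ∨ ¬q ∧ (t ∨ ¬t)   [absorption]
= t ∨ ¬t   [distribution]
= True   [complement]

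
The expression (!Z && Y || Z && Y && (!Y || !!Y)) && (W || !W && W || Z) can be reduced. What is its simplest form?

(!Z && Y || Z && Y && (!Y || !!Y)) && (W || !W && W || Z)
= (!Z && Y || Z && Y && (!Y || Y)) && (W || !W && W || Z)   [double negation]
= (!Z && Y || Z && Y) && (W || !W && W || Z)   [complement / identity]
= Y && (W || !W && W || Z)   [distribution]
= Y && (W || Z)   [complement / identity]

Y && (W || Z)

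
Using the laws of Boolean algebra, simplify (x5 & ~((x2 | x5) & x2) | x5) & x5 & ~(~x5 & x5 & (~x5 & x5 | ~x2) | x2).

x5 & ~x2

(x5 & ~((x2 | x5) & x2) | x5) & x5 & ~(~x5 & x5 & (~x5 & x5 | ~x2) | x2)
= (x5 & ~x2 | x5) & x5 & ~(~x5 & x5 & (~x5 & x5 | ~x2) | x2)   — absorption
= (x5 & ~x2 | x5) & x5 & ~(~x5 & x5 | x2)   — absorption
= (x5 & ~x2 | x5) & x5 & ~x2   — complement / identity
= x5 & ~x2   — absorption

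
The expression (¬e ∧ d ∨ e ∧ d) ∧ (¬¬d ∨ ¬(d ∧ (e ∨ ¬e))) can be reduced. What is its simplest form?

(¬e ∧ d ∨ e ∧ d) ∧ (¬¬d ∨ ¬(d ∧ (e ∨ ¬e)))
= d ∧ (¬¬d ∨ ¬(d ∧ (e ∨ ¬e)))   (distribution)
= d ∧ (d ∨ ¬(d ∧ (e ∨ ¬e)))   (double negation)
= d ∧ (d ∨ ¬d)   (complement / identity)
= d   (complement / identity)

d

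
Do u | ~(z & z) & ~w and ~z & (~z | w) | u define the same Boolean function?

No

E1: u | ~(z & z) & ~w
    = u | ~z & ~w   — idempotence
E2: ~z & (~z | w) | u
    = ~z | u   — absorption
These differ: at u=0, w=1, z=0, E1 = 0 but E2 = 1.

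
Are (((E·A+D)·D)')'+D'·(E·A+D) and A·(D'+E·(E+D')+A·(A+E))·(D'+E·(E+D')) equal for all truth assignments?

No

E1: (((E·A+D)·D)')'+D'·(E·A+D)
    = (E·A+D)·D+D'·(E·A+D)
    = E·A+D
E2: A·(D'+E·(E+D')+A·(A+E))·(D'+E·(E+D'))
    = A·(D'+E·(E+D')+A)·(D'+E·(E+D'))
    = A·(D'+E·(E+D'))
    = A·(D'+E)
These differ: at A=0, D=1, E=0, E1 = 1 but E2 = 0.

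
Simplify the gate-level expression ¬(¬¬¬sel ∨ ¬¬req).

¬(¬¬¬sel ∨ ¬¬req)
= ¬(¬sel ∨ ¬¬req)
= sel ∧ ¬req

sel ∧ ¬req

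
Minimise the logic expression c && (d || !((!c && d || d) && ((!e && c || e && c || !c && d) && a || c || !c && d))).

c && (d || !((!c && d || d) && ((!e && c || e && c || !c && d) && a || c || !c && d)))
= c && (d || !((!c && d || d) && ((c || !c && d) && a || c || !c && d)))   [distribution]
= c && (d || !((!c && d || d) && (c || !c && d)))   [absorption]
= c && (d || !(!c && d || d && c))   [distribution]
= c && (d || !d)   [distribution]
= c   [complement / identity]

c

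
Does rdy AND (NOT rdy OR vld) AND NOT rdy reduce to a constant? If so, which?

yes, False

rdy AND (NOT rdy OR vld) AND NOT rdy
= rdy AND NOT rdy
= FALSE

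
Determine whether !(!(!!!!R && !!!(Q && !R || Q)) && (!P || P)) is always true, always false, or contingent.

contingent

!(!(!!!!R && !!!(Q && !R || Q)) && (!P || P))
= !!(!!!!R && !!!(Q && !R || Q))   (complement / identity)
= !!(!!!!R && !!!Q)   (absorption)
= !(!!!R || !!Q)   (De Morgan)
= !(!R || !!Q)   (double negation)
= R && !Q   (De Morgan)
This depends on Q, R, so it is not a constant.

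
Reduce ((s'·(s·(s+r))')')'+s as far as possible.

1

((s'·(s·(s+r))')')'+s
= ((s'·s')')'+s   (absorption)
= (s+s)'+s   (De Morgan)
= s'+s   (idempotence)
= 1   (complement)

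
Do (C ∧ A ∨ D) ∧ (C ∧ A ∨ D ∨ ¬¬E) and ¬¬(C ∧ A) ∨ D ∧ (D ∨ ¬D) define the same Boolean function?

E1: (C ∧ A ∨ D) ∧ (C ∧ A ∨ D ∨ ¬¬E)
    = (C ∧ A ∨ D) ∧ (C ∧ A ∨ D ∨ E)   [double negation]
    = C ∧ A ∨ D   [absorption]
E2: ¬¬(C ∧ A) ∨ D ∧ (D ∨ ¬D)
    = C ∧ A ∨ D ∧ (D ∨ ¬D)   [double negation]
    = C ∧ A ∨ D   [complement / identity]
Both reduce to C ∧ A ∨ D, so they are equivalent.

Yes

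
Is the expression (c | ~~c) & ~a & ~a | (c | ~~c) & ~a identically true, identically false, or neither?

(c | ~~c) & ~a & ~a | (c | ~~c) & ~a
= (c | ~~c) & ~a
= (c | c) & ~a
= c & ~a
This depends on a, c, so it is not a constant.

neither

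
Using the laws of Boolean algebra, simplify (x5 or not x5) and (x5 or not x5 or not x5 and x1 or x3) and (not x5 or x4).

not x5 or x4

(x5 or not x5) and (x5 or not x5 or not x5 and x1 or x3) and (not x5 or x4)
= (x5 or not x5) and (x5 or not x5 or x3) and (not x5 or x4)   — absorption
= (x5 or not x5) and (not x5 or x4)   — absorption
= not x5 or x4   — complement / identity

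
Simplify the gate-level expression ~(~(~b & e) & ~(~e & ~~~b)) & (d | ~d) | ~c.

~b | ~c

~(~(~b & e) & ~(~e & ~~~b)) & (d | ~d) | ~c
= ~(~(~b & e) & ~(~e & ~~~b)) | ~c   — complement / identity
= ~b & e | ~e & ~~~b | ~c   — De Morgan
= ~b & e | ~e & ~b | ~c   — double negation
= ~b & (e | ~e) | ~c   — distribution
= ~b | ~c   — complement / identity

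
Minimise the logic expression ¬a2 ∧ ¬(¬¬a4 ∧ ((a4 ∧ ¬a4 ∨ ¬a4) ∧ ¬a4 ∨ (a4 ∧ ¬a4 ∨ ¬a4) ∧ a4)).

¬a2 ∧ ¬(¬¬a4 ∧ ((a4 ∧ ¬a4 ∨ ¬a4) ∧ ¬a4 ∨ (a4 ∧ ¬a4 ∨ ¬a4) ∧ a4))
= ¬a2 ∧ ¬(¬¬a4 ∧ (a4 ∧ ¬a4 ∨ ¬a4))   (distribution)
= ¬a2 ∧ ¬(¬¬a4 ∧ ¬a4)   (complement / identity)
= ¬a2 ∧ (¬a4 ∨ a4)   (De Morgan)
= ¬a2   (complement / identity)

¬a2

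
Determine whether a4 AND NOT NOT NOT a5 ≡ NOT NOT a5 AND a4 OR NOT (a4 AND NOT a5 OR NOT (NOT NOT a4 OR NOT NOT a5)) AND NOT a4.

E1: a4 AND NOT NOT NOT a5
    = a4 AND NOT a5
E2: NOT NOT a5 AND a4 OR NOT (a4 AND NOT a5 OR NOT (NOT NOT a4 OR NOT NOT a5)) AND NOT a4
    = NOT NOT a5 AND a4 OR NOT (a4 AND NOT a5 OR NOT a4 AND NOT a5) AND NOT a4
    = NOT NOT a5 AND a4 OR NOT NOT a5 AND NOT a4
    = NOT NOT a5
    = a5
These differ: at a4=1, a5=1, E1 = 0 but E2 = 1.

No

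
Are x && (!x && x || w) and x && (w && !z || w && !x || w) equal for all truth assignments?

Yes

E1: x && (!x && x || w)
    = x && w
E2: x && (w && !z || w && !x || w)
    = x && (w && !z || w)
    = x && w
Both reduce to x && w, so they are equivalent.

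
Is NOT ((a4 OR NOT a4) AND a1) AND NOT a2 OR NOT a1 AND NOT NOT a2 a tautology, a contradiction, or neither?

neither

NOT ((a4 OR NOT a4) AND a1) AND NOT a2 OR NOT a1 AND NOT NOT a2
= NOT ((a4 OR NOT a4) AND a1) AND NOT a2 OR NOT a1 AND a2   — double negation
= NOT a1 AND NOT a2 OR NOT a1 AND a2   — complement / identity
= NOT a1   — distribution
This depends on a1, so it is not a constant.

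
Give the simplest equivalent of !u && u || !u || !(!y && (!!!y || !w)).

!u || y

!u && u || !u || !(!y && (!!!y || !w))
= !u || !(!y && (!!!y || !w))   (complement / identity)
= !u || !(!y && (!y || !w))   (double negation)
= !u || !!y   (absorption)
= !u || y   (double negation)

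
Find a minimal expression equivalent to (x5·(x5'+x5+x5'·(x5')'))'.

x5'

(x5·(x5'+x5+x5'·(x5')'))'
= (x5·(x5'+x5+x5'·x5))'
= (x5·(x5'+x5))'
= x5'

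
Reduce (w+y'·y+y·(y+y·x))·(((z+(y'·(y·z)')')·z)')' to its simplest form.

(w+y)·z

(w+y'·y+y·(y+y·x))·(((z+(y'·(y·z)')')·z)')'
= (w+y'·y+y·(y+y·x))·(((z+y+y·z)·z)')'   (De Morgan)
= (w+y'·y+y·(y+y·x))·(((z+y)·z)')'   (absorption)
= (w+y'·y+y·(y+y·x))·(z')'   (absorption)
= (w+y'·y+y·(y+y·x))·z   (double negation)
= (w+y'·y+y·y)·z   (absorption)
= (w+y)·z   (distribution)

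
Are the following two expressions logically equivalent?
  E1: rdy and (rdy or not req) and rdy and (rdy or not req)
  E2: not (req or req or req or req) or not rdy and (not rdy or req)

No

E1: rdy and (rdy or not req) and rdy and (rdy or not req)
    = rdy and (rdy or not req)   (idempotence)
    = rdy   (absorption)
E2: not (req or req or req or req) or not rdy and (not rdy or req)
    = not (req or req) or not rdy and (not rdy or req)   (idempotence)
    = not (req or req) or not rdy   (absorption)
    = not req or not rdy   (idempotence)
These differ: at rdy=0, req=1, E1 = 0 but E2 = 1.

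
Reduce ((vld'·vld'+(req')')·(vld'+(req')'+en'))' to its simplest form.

vld·req'

((vld'·vld'+(req')')·(vld'+(req')'+en'))'
= ((vld'+(req')')·(vld'+(req')'+en'))'
= (vld'+(req')')'
= vld·req'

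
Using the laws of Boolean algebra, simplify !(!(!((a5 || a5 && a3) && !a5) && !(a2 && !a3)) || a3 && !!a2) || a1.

!(!(!((a5 || a5 && a3) && !a5) && !(a2 && !a3)) || a3 && !!a2) || a1
= !(!(!(a5 && !a5) && !(a2 && !a3)) || a3 && !!a2) || a1   — absorption
= !(a5 && !a5 || a2 && !a3 || a3 && !!a2) || a1   — De Morgan
= !(a2 && !a3 || a3 && !!a2) || a1   — complement / identity
= !(a2 && !a3 || a3 && a2) || a1   — double negation
= !a2 || a1   — distribution

!a2 || a1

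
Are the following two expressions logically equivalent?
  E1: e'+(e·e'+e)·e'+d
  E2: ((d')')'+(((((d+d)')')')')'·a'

No

E1: e'+(e·e'+e)·e'+d
    = e'+e·e'+d
    = e'+d
E2: ((d')')'+(((((d+d)')')')')'·a'
    = ((d')')'+((((d')')')')'·a'
    = ((d')')'+((d')')'·a'
    = ((d')')'
    = d'
These differ: at a=1, d=1, e=0, E1 = 1 but E2 = 0.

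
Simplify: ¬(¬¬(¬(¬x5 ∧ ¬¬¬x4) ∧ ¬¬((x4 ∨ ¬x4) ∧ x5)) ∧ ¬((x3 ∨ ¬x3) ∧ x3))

¬x5 ∨ x3

¬(¬¬(¬(¬x5 ∧ ¬¬¬x4) ∧ ¬¬((x4 ∨ ¬x4) ∧ x5)) ∧ ¬((x3 ∨ ¬x3) ∧ x3))
= ¬(¬(¬x5 ∧ ¬¬¬x4) ∧ ¬¬((x4 ∨ ¬x4) ∧ x5)) ∨ (x3 ∨ ¬x3) ∧ x3
= ¬(¬(¬x5 ∧ ¬¬¬x4) ∧ ¬¬x5) ∨ (x3 ∨ ¬x3) ∧ x3
= ¬(¬(¬x5 ∧ ¬x4) ∧ ¬¬x5) ∨ (x3 ∨ ¬x3) ∧ x3
= ¬(¬(¬x5 ∧ ¬x4) ∧ ¬¬x5) ∨ x3
= ¬x5 ∧ ¬x4 ∨ ¬x5 ∨ x3
= ¬x5 ∨ x3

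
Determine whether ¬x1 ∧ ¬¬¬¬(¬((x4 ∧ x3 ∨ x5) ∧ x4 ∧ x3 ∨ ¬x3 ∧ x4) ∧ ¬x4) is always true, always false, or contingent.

¬x1 ∧ ¬¬¬¬(¬((x4 ∧ x3 ∨ x5) ∧ x4 ∧ x3 ∨ ¬x3 ∧ x4) ∧ ¬x4)
= ¬x1 ∧ ¬¬¬((x4 ∧ x3 ∨ x5) ∧ x4 ∧ x3 ∨ ¬x3 ∧ x4 ∨ x4)
= ¬x1 ∧ ¬¬¬(x4 ∧ x3 ∨ ¬x3 ∧ x4 ∨ x4)
= ¬x1 ∧ ¬¬¬(x4 ∨ x4)
= ¬x1 ∧ ¬¬¬x4
= ¬x1 ∧ ¬x4
This depends on x1, x4, so it is not a constant.

contingent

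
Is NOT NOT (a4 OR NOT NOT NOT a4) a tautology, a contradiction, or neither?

NOT NOT (a4 OR NOT NOT NOT a4)
= NOT NOT (a4 OR NOT a4)   [double negation]
= a4 OR NOT a4   [double negation]
= TRUE   [complement]

tautology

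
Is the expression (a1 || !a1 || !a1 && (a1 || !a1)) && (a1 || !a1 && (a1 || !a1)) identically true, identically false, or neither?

(a1 || !a1 || !a1 && (a1 || !a1)) && (a1 || !a1 && (a1 || !a1))
= !a1 && (a1 || !a1) || (a1 || !a1) && a1   (distribution)
= a1 || !a1   (distribution)
= true   (complement)

identically true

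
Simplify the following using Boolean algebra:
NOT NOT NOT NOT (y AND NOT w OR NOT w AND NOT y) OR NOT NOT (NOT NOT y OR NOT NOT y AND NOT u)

NOT NOT NOT NOT (y AND NOT w OR NOT w AND NOT y) OR NOT NOT (NOT NOT y OR NOT NOT y AND NOT u)
= NOT NOT NOT NOT NOT w OR NOT NOT (NOT NOT y OR NOT NOT y AND NOT u)   (distribution)
= NOT NOT NOT NOT NOT w OR NOT NOT NOT NOT y   (absorption)
= NOT NOT NOT NOT NOT w OR NOT NOT y   (double negation)
= NOT NOT NOT w OR NOT NOT y   (double negation)
= NOT w OR NOT NOT y   (double negation)
= NOT w OR y   (double negation)

NOT w OR y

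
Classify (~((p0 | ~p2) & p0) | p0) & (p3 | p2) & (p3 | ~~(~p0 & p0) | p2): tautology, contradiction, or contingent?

contingent

(~((p0 | ~p2) & p0) | p0) & (p3 | p2) & (p3 | ~~(~p0 & p0) | p2)
= (~((p0 | ~p2) & p0) | p0) & (p3 | p2) & (p3 | ~p0 & p0 | p2)   (double negation)
= (~p0 | p0) & (p3 | p2) & (p3 | ~p0 & p0 | p2)   (absorption)
= (~p0 | p0) & (p3 | p2) & (p3 | p2)   (complement / identity)
= (~p0 | p0) & (p3 | p2)   (idempotence)
= p3 | p2   (complement / identity)
This depends on p2, p3, so it is not a constant.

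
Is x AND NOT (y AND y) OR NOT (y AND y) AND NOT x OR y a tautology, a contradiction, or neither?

tautology

x AND NOT (y AND y) OR NOT (y AND y) AND NOT x OR y
= NOT (y AND y) OR y   (distribution)
= NOT y OR y   (idempotence)
= TRUE   (complement)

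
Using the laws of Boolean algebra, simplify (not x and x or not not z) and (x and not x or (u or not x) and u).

(not x and x or not not z) and (x and not x or (u or not x) and u)
= not not z and (x and not x or (u or not x) and u)
= not not z and (u or not x) and u
= not not z and u
= z and u

z and u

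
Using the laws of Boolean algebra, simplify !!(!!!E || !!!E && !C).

!E

!!(!!!E || !!!E && !C)
= !!!!!E   (absorption)
= !!!E   (double negation)
= !E   (double negation)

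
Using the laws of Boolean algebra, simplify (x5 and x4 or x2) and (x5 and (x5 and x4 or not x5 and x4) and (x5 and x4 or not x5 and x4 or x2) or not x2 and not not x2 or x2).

x5 and x4 or x2

(x5 and x4 or x2) and (x5 and (x5 and x4 or not x5 and x4) and (x5 and x4 or not x5 and x4 or x2) or not x2 and not not x2 or x2)
= (x5 and x4 or x2) and (x5 and (x5 and x4 or not x5 and x4) and (x5 and x4 or not x5 and x4 or x2) or not x2 and x2 or x2)   — double negation
= (x5 and x4 or x2) and (x5 and (x5 and x4 or not x5 and x4) or not x2 and x2 or x2)   — absorption
= (x5 and x4 or x2) and (x5 and (x5 and x4 or not x5 and x4) or x2)   — complement / identity
= (x5 and x4 or x2) and (x5 and x4 or x2)   — distribution
= x5 and x4 or x2   — idempotence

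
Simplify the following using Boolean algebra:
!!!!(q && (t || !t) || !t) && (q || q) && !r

!!!!(q && (t || !t) || !t) && (q || q) && !r
= !!!!(q && (t || !t) || !t) && q && !r   [idempotence]
= !!(q && (t || !t) || !t) && q && !r   [double negation]
= (q && (t || !t) || !t) && q && !r   [double negation]
= (q || !t) && q && !r   [complement / identity]
= q && !r   [absorption]

q && !r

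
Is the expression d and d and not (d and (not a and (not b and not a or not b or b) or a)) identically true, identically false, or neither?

identically false

d and d and not (d and (not a and (not b and not a or not b or b) or a))
= d and d and not (d and (not a and (not b or b) or a))
= d and d and not (d and (not a or a))
= d and not (d and (not a or a))
= d and not d
= False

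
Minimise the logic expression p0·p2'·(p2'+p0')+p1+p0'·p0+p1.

p0·p2'+p1

p0·p2'·(p2'+p0')+p1+p0'·p0+p1
= p0·p2'·(p2'+p0')+p1+p1
= p0·p2'·(p2'+p0')+p1
= p0·p2'+p1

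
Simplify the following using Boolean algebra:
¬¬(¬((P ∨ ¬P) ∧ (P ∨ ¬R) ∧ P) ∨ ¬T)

¬¬(¬((P ∨ ¬P) ∧ (P ∨ ¬R) ∧ P) ∨ ¬T)
= ¬¬(¬((P ∨ ¬P) ∧ P) ∨ ¬T)   (absorption)
= ¬((P ∨ ¬P) ∧ P) ∨ ¬T   (double negation)
= ¬P ∨ ¬T   (complement / identity)

¬P ∨ ¬T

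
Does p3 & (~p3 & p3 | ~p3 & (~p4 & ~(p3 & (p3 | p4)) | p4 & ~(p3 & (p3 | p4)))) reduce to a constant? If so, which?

yes, False

p3 & (~p3 & p3 | ~p3 & (~p4 & ~(p3 & (p3 | p4)) | p4 & ~(p3 & (p3 | p4))))
= p3 & (~p3 & p3 | ~p3 & ~(p3 & (p3 | p4)))   (distribution)
= p3 & (~p3 & p3 | ~p3 & ~p3)   (absorption)
= p3 & ~p3   (distribution)
= 0   (complement)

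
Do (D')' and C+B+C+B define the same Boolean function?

E1: (D')'
    = D
E2: C+B+C+B
    = C+B
These differ: at B=0, C=1, D=0, E1 = 0 but E2 = 1.

No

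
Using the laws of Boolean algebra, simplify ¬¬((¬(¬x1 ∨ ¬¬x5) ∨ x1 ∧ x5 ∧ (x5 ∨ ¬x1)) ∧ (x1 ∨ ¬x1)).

¬¬((¬(¬x1 ∨ ¬¬x5) ∨ x1 ∧ x5 ∧ (x5 ∨ ¬x1)) ∧ (x1 ∨ ¬x1))
= ¬¬((¬(¬x1 ∨ ¬¬x5) ∨ x1 ∧ x5) ∧ (x1 ∨ ¬x1))   — absorption
= (¬(¬x1 ∨ ¬¬x5) ∨ x1 ∧ x5) ∧ (x1 ∨ ¬x1)   — double negation
= (x1 ∧ ¬x5 ∨ x1 ∧ x5) ∧ (x1 ∨ ¬x1)   — De Morgan
= x1 ∧ ¬x5 ∨ x1 ∧ x5   — complement / identity
= x1   — distribution

x1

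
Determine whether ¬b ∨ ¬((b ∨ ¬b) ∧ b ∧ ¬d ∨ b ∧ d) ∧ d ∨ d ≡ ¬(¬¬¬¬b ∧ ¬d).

E1: ¬b ∨ ¬((b ∨ ¬b) ∧ b ∧ ¬d ∨ b ∧ d) ∧ d ∨ d
    = ¬b ∨ ¬(b ∧ ¬d ∨ b ∧ d) ∧ d ∨ d   (complement / identity)
    = ¬b ∨ ¬b ∧ d ∨ d   (distribution)
    = ¬b ∨ d   (absorption)
E2: ¬(¬¬¬¬b ∧ ¬d)
    = ¬¬¬b ∨ d   (De Morgan)
    = ¬b ∨ d   (double negation)
Both reduce to ¬b ∨ d, so they are equivalent.

Yes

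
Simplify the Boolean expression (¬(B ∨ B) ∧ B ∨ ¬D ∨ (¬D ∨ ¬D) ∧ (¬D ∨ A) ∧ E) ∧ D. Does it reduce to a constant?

False

(¬(B ∨ B) ∧ B ∨ ¬D ∨ (¬D ∨ ¬D) ∧ (¬D ∨ A) ∧ E) ∧ D
= (¬B ∧ B ∨ ¬D ∨ (¬D ∨ ¬D) ∧ (¬D ∨ A) ∧ E) ∧ D
= (¬D ∨ (¬D ∨ ¬D) ∧ (¬D ∨ A) ∧ E) ∧ D
= (¬D ∨ (¬D ∨ ¬D ∧ A) ∧ E) ∧ D
= (¬D ∨ ¬D ∧ E) ∧ D
= ¬D ∧ D
= False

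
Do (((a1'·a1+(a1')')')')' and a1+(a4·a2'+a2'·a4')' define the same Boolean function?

E1: (((a1'·a1+(a1')')')')'
    = ((((a1')')')')'   [complement / identity]
    = ((a1')')'   [double negation]
    = a1'   [double negation]
E2: a1+(a4·a2'+a2'·a4')'
    = a1+(a2')'   [distribution]
    = a1+a2   [double negation]
These differ: at a1=1, a2=0, a4=0, E1 = 0 but E2 = 1.

No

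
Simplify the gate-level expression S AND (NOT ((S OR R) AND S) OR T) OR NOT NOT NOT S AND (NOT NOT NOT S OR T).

NOT S OR T

S AND (NOT ((S OR R) AND S) OR T) OR NOT NOT NOT S AND (NOT NOT NOT S OR T)
= S AND (NOT ((S OR R) AND S) OR T) OR NOT S AND (NOT NOT NOT S OR T)   [double negation]
= S AND (NOT ((S OR R) AND S) OR T) OR NOT S AND (NOT S OR T)   [double negation]
= S AND (NOT S OR T) OR NOT S AND (NOT S OR T)   [absorption]
= NOT S OR T   [distribution]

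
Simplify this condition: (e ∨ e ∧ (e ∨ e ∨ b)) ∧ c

(e ∨ e ∧ (e ∨ e ∨ b)) ∧ c
= (e ∨ e ∧ (e ∨ b)) ∧ c   — idempotence
= (e ∨ e) ∧ c   — absorption
= e ∧ c   — idempotence

e ∧ c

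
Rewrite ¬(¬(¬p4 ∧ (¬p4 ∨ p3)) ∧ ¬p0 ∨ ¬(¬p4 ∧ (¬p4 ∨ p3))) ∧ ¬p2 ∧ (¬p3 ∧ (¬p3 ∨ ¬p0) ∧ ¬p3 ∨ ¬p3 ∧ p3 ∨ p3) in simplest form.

¬(¬(¬p4 ∧ (¬p4 ∨ p3)) ∧ ¬p0 ∨ ¬(¬p4 ∧ (¬p4 ∨ p3))) ∧ ¬p2 ∧ (¬p3 ∧ (¬p3 ∨ ¬p0) ∧ ¬p3 ∨ ¬p3 ∧ p3 ∨ p3)
= ¬(¬(¬p4 ∧ (¬p4 ∨ p3)) ∧ ¬p0 ∨ ¬(¬p4 ∧ (¬p4 ∨ p3))) ∧ ¬p2 ∧ (¬p3 ∧ ¬p3 ∨ ¬p3 ∧ p3 ∨ p3)
= ¬(¬(¬p4 ∧ (¬p4 ∨ p3)) ∧ ¬p0 ∨ ¬(¬p4 ∧ (¬p4 ∨ p3))) ∧ ¬p2 ∧ (¬p3 ∨ p3)
= ¬¬(¬p4 ∧ (¬p4 ∨ p3)) ∧ ¬p2 ∧ (¬p3 ∨ p3)
= ¬¬(¬p4 ∧ (¬p4 ∨ p3)) ∧ ¬p2
= ¬¬¬p4 ∧ ¬p2
= ¬p4 ∧ ¬p2

¬p4 ∧ ¬p2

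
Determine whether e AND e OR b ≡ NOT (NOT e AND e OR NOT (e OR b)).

E1: e AND e OR b
    = e OR b   [idempotence]
E2: NOT (NOT e AND e OR NOT (e OR b))
    = NOT NOT (e OR b)   [complement / identity]
    = e OR b   [double negation]
Both reduce to e OR b, so they are equivalent.

Yes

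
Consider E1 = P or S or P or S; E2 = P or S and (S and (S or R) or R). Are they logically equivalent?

Yes

E1: P or S or P or S
    = P or S   (idempotence)
E2: P or S and (S and (S or R) or R)
    = P or S and (S or R)   (absorption)
    = P or S   (absorption)
Both reduce to P or S, so they are equivalent.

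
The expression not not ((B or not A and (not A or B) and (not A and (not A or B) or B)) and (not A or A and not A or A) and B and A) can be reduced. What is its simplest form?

B and A

not not ((B or not A and (not A or B) and (not A and (not A or B) or B)) and (not A or A and not A or A) and B and A)
= not not ((B or not A and (not A or B)) and (not A or A and not A or A) and B and A)   — absorption
= not not ((B or not A and (not A or B)) and (not A or A) and B and A)   — complement / identity
= (B or not A and (not A or B)) and (not A or A) and B and A   — double negation
= (B or not A) and (not A or A) and B and A   — absorption
= (B or not A) and B and A   — complement / identity
= B and A   — absorption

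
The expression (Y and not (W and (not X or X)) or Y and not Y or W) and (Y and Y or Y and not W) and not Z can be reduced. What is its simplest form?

Y and not Z

(Y and not (W and (not X or X)) or Y and not Y or W) and (Y and Y or Y and not W) and not Z
= (Y and not (W and (not X or X)) or W) and (Y and Y or Y and not W) and not Z   (complement / identity)
= (Y and not (W and (not X or X)) or W) and (Y or Y and not W) and not Z   (idempotence)
= (Y and not W or W) and (Y or Y and not W) and not Z   (complement / identity)
= (Y and not W or W and Y) and not Z   (distribution)
= Y and not Z   (distribution)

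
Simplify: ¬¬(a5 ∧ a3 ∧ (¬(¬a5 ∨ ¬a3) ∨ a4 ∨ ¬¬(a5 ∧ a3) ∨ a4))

a5 ∧ a3

¬¬(a5 ∧ a3 ∧ (¬(¬a5 ∨ ¬a3) ∨ a4 ∨ ¬¬(a5 ∧ a3) ∨ a4))
= ¬¬(a5 ∧ a3 ∧ (¬(¬a5 ∨ ¬a3) ∨ a4 ∨ a5 ∧ a3 ∨ a4))   [double negation]
= ¬¬(a5 ∧ a3 ∧ (a5 ∧ a3 ∨ a4 ∨ a5 ∧ a3 ∨ a4))   [De Morgan]
= ¬¬(a5 ∧ a3 ∧ (a5 ∧ a3 ∨ a4))   [idempotence]
= ¬¬(a5 ∧ a3)   [absorption]
= a5 ∧ a3   [double negation]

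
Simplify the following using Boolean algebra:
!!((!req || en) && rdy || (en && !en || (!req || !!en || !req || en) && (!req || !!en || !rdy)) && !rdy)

!req || en

!!((!req || en) && rdy || (en && !en || (!req || !!en || !req || en) && (!req || !!en || !rdy)) && !rdy)
= !!((!req || en) && rdy || (en && !en || !req || !!en || (!req || en) && !rdy) && !rdy)   [distribution]
= !!((!req || en) && rdy || (en && !en || !req || en || (!req || en) && !rdy) && !rdy)   [double negation]
= (!req || en) && rdy || (en && !en || !req || en || (!req || en) && !rdy) && !rdy   [double negation]
= (!req || en) && rdy || (en && !en || !req || en) && !rdy   [absorption]
= (!req || en) && rdy || (!req || en) && !rdy   [complement / identity]
= !req || en   [distribution]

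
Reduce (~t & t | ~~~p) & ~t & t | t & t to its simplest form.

t

(~t & t | ~~~p) & ~t & t | t & t
= (~t & t | ~p) & ~t & t | t & t   (double negation)
= ~t & t | t & t   (absorption)
= t   (distribution)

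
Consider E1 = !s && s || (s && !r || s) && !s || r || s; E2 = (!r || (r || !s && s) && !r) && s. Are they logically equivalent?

No

E1: !s && s || (s && !r || s) && !s || r || s
    = !s && s || s && !s || r || s   (absorption)
    = !s && s || r || s   (complement / identity)
    = r || s   (complement / identity)
E2: (!r || (r || !s && s) && !r) && s
    = (!r || r && !r) && s   (complement / identity)
    = !r && s   (complement / identity)
These differ: at r=1, s=0, E1 = 1 but E2 = 0.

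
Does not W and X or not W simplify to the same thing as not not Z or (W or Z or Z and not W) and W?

No

E1: not W and X or not W
    = not W   [absorption]
E2: not not Z or (W or Z or Z and not W) and W
    = not not Z or (W or Z) and W   [absorption]
    = Z or (W or Z) and W   [double negation]
    = Z or W   [absorption]
These differ: at W=1, X=0, Z=0, E1 = 0 but E2 = 1.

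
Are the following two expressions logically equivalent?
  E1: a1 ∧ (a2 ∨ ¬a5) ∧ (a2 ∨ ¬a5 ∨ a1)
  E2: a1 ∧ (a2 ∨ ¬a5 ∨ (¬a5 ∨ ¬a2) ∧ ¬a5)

Yes

E1: a1 ∧ (a2 ∨ ¬a5) ∧ (a2 ∨ ¬a5 ∨ a1)
    = a1 ∧ (a2 ∨ ¬a5)   [absorption]
E2: a1 ∧ (a2 ∨ ¬a5 ∨ (¬a5 ∨ ¬a2) ∧ ¬a5)
    = a1 ∧ (a2 ∨ ¬a5 ∨ ¬a5)   [absorption]
    = a1 ∧ (a2 ∨ ¬a5)   [idempotence]
Both reduce to a1 ∧ (a2 ∨ ¬a5), so they are equivalent.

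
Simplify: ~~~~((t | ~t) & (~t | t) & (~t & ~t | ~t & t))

~t

~~~~((t | ~t) & (~t | t) & (~t & ~t | ~t & t))
= ~~((t | ~t) & (~t | t) & (~t & ~t | ~t & t))
= ~~((t | ~t) & (~t & ~t | ~t & t))
= ~~(~t & ~t | ~t & t)
= ~~~t
= ~t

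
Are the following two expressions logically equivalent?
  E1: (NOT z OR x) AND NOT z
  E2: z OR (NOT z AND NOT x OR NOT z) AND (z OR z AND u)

E1: (NOT z OR x) AND NOT z
    = NOT z   — absorption
E2: z OR (NOT z AND NOT x OR NOT z) AND (z OR z AND u)
    = z OR (NOT z AND NOT x OR NOT z) AND z   — absorption
    = z OR NOT z AND z   — absorption
    = z   — complement / identity
These differ: at u=0, x=1, z=0, E1 = 1 but E2 = 0.

No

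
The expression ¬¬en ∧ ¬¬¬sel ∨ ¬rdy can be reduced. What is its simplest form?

en ∧ ¬sel ∨ ¬rdy

¬¬en ∧ ¬¬¬sel ∨ ¬rdy
= en ∧ ¬¬¬sel ∨ ¬rdy   — double negation
= en ∧ ¬sel ∨ ¬rdy   — double negation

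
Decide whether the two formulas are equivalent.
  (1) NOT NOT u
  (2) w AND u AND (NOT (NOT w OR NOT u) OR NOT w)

No

E1: NOT NOT u
    = u   (double negation)
E2: w AND u AND (NOT (NOT w OR NOT u) OR NOT w)
    = w AND u AND (w AND u OR NOT w)   (De Morgan)
    = w AND u   (absorption)
These differ: at u=1, w=0, E1 = 1 but E2 = 0.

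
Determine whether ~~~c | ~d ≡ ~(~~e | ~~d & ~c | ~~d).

E1: ~~~c | ~d
    = ~c | ~d   [double negation]
E2: ~(~~e | ~~d & ~c | ~~d)
    = ~(~~e | ~~d)   [absorption]
    = ~e & ~d   [De Morgan]
These differ: at c=0, d=1, e=1, E1 = 1 but E2 = 0.

No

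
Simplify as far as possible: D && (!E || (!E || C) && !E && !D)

D && !E

D && (!E || (!E || C) && !E && !D)
= D && (!E || !E && !D)   [absorption]
= D && !E   [absorption]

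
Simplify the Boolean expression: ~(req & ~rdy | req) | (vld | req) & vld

~(req & ~rdy | req) | (vld | req) & vld
= ~(req & ~rdy | req) | vld
= ~req | vld

~req | vld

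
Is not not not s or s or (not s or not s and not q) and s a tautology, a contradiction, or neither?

tautology

not not not s or s or (not s or not s and not q) and s
= not s or s or (not s or not s and not q) and s   [double negation]
= not s or s or not s and s   [absorption]
= not s or s   [complement / identity]
= True   [complement]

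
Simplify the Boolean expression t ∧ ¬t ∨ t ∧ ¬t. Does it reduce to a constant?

False

t ∧ ¬t ∨ t ∧ ¬t
= t ∧ ¬t   (complement / identity)
= False   (complement)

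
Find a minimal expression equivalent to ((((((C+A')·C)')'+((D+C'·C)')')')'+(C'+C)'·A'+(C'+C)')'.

((((((C+A')·C)')'+((D+C'·C)')')')'+(C'+C)'·A'+(C'+C)')'
= ((((C')'+((D+C'·C)')')')'+(C'+C)'·A'+(C'+C)')'
= ((((C')'+((D+C'·C)')')')'+(C'+C)')'
= ((C')'+((D+C'·C)')')'·(C'+C)
= ((C')'+(D')')'·(C'+C)
= ((C')'+(D')')'
= C'·D'

C'·D'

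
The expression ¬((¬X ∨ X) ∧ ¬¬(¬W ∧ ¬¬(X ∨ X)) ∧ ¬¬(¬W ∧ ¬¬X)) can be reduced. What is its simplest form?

¬((¬X ∨ X) ∧ ¬¬(¬W ∧ ¬¬(X ∨ X)) ∧ ¬¬(¬W ∧ ¬¬X))
= ¬((¬X ∨ X) ∧ ¬(W ∨ ¬(X ∨ X)) ∧ ¬¬(¬W ∧ ¬¬X))   [De Morgan]
= ¬(¬(W ∨ ¬(X ∨ X)) ∧ ¬¬(¬W ∧ ¬¬X))   [complement / identity]
= W ∨ ¬(X ∨ X) ∨ ¬(¬W ∧ ¬¬X)   [De Morgan]
= W ∨ ¬(X ∨ X) ∨ W ∨ ¬X   [De Morgan]
= W ∨ ¬X ∨ W ∨ ¬X   [idempotence]
= W ∨ ¬X   [idempotence]

W ∨ ¬X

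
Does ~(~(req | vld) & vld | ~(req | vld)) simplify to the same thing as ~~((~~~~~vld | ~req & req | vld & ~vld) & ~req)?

E1: ~(~(req | vld) & vld | ~(req | vld))
    = ~~(req | vld)   — absorption
    = req | vld   — double negation
E2: ~~((~~~~~vld | ~req & req | vld & ~vld) & ~req)
    = ~~((~~~~~vld | vld & ~vld) & ~req)   — complement / identity
    = ~~(~~~~~vld & ~req)   — complement / identity
    = ~~~~~vld & ~req   — double negation
    = ~~~vld & ~req   — double negation
    = ~vld & ~req   — double negation
These differ: at req=1, vld=0, E1 = 1 but E2 = 0.

No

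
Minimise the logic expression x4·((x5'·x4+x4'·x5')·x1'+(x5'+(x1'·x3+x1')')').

x4·x1'

x4·((x5'·x4+x4'·x5')·x1'+(x5'+(x1'·x3+x1')')')
= x4·((x5'·x4+x4'·x5')·x1'+x5·(x1'·x3+x1'))   [De Morgan]
= x4·(x5'·x1'+x5·(x1'·x3+x1'))   [distribution]
= x4·(x5'·x1'+x5·x1')   [absorption]
= x4·x1'   [distribution]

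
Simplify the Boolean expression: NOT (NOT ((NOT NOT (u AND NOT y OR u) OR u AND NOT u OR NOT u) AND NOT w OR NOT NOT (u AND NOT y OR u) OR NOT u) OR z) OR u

NOT z OR u

NOT (NOT ((NOT NOT (u AND NOT y OR u) OR u AND NOT u OR NOT u) AND NOT w OR NOT NOT (u AND NOT y OR u) OR NOT u) OR z) OR u
= NOT (NOT ((NOT NOT (u AND NOT y OR u) OR NOT u) AND NOT w OR NOT NOT (u AND NOT y OR u) OR NOT u) OR z) OR u   — complement / identity
= NOT (NOT (NOT NOT (u AND NOT y OR u) OR NOT u) OR z) OR u   — absorption
= NOT (NOT (NOT NOT u OR NOT u) OR z) OR u   — absorption
= NOT (NOT u AND u OR z) OR u   — De Morgan
= NOT z OR u   — complement / identity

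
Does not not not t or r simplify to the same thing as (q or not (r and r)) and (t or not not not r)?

No

E1: not not not t or r
    = not t or r
E2: (q or not (r and r)) and (t or not not not r)
    = (q or not (r and r)) and (t or not r)
    = (q or not r) and (t or not r)
    = not r or q and t
These differ: at q=0, r=1, t=0, E1 = 1 but E2 = 0.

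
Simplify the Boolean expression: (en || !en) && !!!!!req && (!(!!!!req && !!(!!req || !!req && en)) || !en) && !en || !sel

(en || !en) && !!!!!req && (!(!!!!req && !!(!!req || !!req && en)) || !en) && !en || !sel
= (en || !en) && !!!!!req && (!(!!!!req && !!!!req) || !en) && !en || !sel   [absorption]
= (en || !en) && !!!!!req && (!!!!!req || !en) && !en || !sel   [idempotence]
= !!!!!req && (!!!!!req || !en) && !en || !sel   [complement / identity]
= !!!!!req && !en || !sel   [absorption]
= !!!req && !en || !sel   [double negation]
= !req && !en || !sel   [double negation]

!req && !en || !sel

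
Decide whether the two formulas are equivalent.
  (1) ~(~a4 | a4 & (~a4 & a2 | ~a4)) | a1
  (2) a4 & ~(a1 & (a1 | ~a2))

No

E1: ~(~a4 | a4 & (~a4 & a2 | ~a4)) | a1
    = ~(~a4 | a4 & ~a4) | a1   [absorption]
    = ~~a4 | a1   [complement / identity]
    = a4 | a1   [double negation]
E2: a4 & ~(a1 & (a1 | ~a2))
    = a4 & ~a1   [absorption]
These differ: at a1=1, a2=0, a4=0, E1 = 1 but E2 = 0.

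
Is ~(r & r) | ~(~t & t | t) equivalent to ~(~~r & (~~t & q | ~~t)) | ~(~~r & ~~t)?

Yes

E1: ~(r & r) | ~(~t & t | t)
    = ~(r & r) | ~t   [complement / identity]
    = ~r | ~t   [idempotence]
E2: ~(~~r & (~~t & q | ~~t)) | ~(~~r & ~~t)
    = ~(~~r & ~~t) | ~(~~r & ~~t)   [absorption]
    = ~(~~r & ~~t)   [idempotence]
    = ~r | ~t   [De Morgan]
Both reduce to ~r | ~t, so they are equivalent.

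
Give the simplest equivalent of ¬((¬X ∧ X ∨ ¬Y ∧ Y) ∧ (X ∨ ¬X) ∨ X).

¬((¬X ∧ X ∨ ¬Y ∧ Y) ∧ (X ∨ ¬X) ∨ X)
= ¬(¬X ∧ X ∧ (X ∨ ¬X) ∨ X)
= ¬(¬X ∧ X ∨ X)
= ¬X

¬X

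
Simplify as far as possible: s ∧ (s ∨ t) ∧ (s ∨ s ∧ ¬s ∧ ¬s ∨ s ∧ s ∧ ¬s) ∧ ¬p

s ∧ ¬p

s ∧ (s ∨ t) ∧ (s ∨ s ∧ ¬s ∧ ¬s ∨ s ∧ s ∧ ¬s) ∧ ¬p
= s ∧ (s ∨ t) ∧ (s ∨ s ∧ ¬s) ∧ ¬p   (distribution)
= s ∧ (s ∨ t) ∧ s ∧ ¬p   (complement / identity)
= s ∧ s ∧ ¬p   (absorption)
= s ∧ ¬p   (idempotence)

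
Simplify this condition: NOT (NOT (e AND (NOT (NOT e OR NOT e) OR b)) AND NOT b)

NOT (NOT (e AND (NOT (NOT e OR NOT e) OR b)) AND NOT b)
= e AND (NOT (NOT e OR NOT e) OR b) OR b
= e AND (e AND e OR b) OR b
= e AND (e OR b) OR b
= e OR b

e OR b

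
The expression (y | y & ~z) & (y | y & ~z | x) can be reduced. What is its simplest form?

y

(y | y & ~z) & (y | y & ~z | x)
= y | y & ~z
= y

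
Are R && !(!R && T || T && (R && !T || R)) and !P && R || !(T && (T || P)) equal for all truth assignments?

E1: R && !(!R && T || T && (R && !T || R))
    = R && !(!R && T || T && R)   (absorption)
    = R && !T   (distribution)
E2: !P && R || !(T && (T || P))
    = !P && R || !T   (absorption)
These differ: at P=0, R=0, T=0, E1 = 0 but E2 = 1.

No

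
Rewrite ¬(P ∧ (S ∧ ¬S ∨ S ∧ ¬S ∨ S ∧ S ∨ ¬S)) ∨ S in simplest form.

¬P ∨ S

¬(P ∧ (S ∧ ¬S ∨ S ∧ ¬S ∨ S ∧ S ∨ ¬S)) ∨ S
= ¬(P ∧ (S ∧ ¬S ∨ S ∧ S ∨ ¬S)) ∨ S   — idempotence
= ¬(P ∧ (S ∨ ¬S)) ∨ S   — distribution
= ¬P ∨ S   — complement / identity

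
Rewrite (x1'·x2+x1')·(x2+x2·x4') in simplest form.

x1'·x2

(x1'·x2+x1')·(x2+x2·x4')
= (x1'·x2+x1')·x2   (absorption)
= x1'·x2   (absorption)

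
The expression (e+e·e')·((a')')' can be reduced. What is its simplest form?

(e+e·e')·((a')')'
= e·((a')')'   (complement / identity)
= e·a'   (double negation)

e·a'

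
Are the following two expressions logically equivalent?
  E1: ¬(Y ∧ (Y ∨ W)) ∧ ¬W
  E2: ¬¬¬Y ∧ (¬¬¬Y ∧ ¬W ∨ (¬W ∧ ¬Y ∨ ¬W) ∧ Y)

E1: ¬(Y ∧ (Y ∨ W)) ∧ ¬W
    = ¬Y ∧ ¬W   (absorption)
E2: ¬¬¬Y ∧ (¬¬¬Y ∧ ¬W ∨ (¬W ∧ ¬Y ∨ ¬W) ∧ Y)
    = ¬¬¬Y ∧ (¬¬¬Y ∧ ¬W ∨ ¬W ∧ Y)   (absorption)
    = ¬¬¬Y ∧ (¬Y ∧ ¬W ∨ ¬W ∧ Y)   (double negation)
    = ¬Y ∧ (¬Y ∧ ¬W ∨ ¬W ∧ Y)   (double negation)
    = ¬Y ∧ ¬W   (distribution)
Both reduce to ¬Y ∧ ¬W, so they are equivalent.

Yes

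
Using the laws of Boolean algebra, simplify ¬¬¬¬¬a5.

¬a5

¬¬¬¬¬a5
= ¬¬¬a5
= ¬a5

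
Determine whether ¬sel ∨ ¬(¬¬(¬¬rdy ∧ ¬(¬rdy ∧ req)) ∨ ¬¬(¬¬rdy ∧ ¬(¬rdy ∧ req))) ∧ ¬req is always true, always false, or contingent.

¬sel ∨ ¬(¬¬(¬¬rdy ∧ ¬(¬rdy ∧ req)) ∨ ¬¬(¬¬rdy ∧ ¬(¬rdy ∧ req))) ∧ ¬req
= ¬sel ∨ ¬(¬¬rdy ∧ ¬(¬rdy ∧ req)) ∧ ¬(¬¬rdy ∧ ¬(¬rdy ∧ req)) ∧ ¬req
= ¬sel ∨ ¬(¬¬rdy ∧ ¬(¬rdy ∧ req)) ∧ ¬req
= ¬sel ∨ (¬rdy ∨ ¬rdy ∧ req) ∧ ¬req
= ¬sel ∨ ¬rdy ∧ ¬req
This depends on rdy, req, sel, so it is not a constant.

contingent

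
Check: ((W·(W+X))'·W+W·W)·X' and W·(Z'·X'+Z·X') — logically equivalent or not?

E1: ((W·(W+X))'·W+W·W)·X'
    = (W'·W+W·W)·X'   (absorption)
    = W·X'   (distribution)
E2: W·(Z'·X'+Z·X')
    = W·X'   (distribution)
Both reduce to W·X', so they are equivalent.

Yes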